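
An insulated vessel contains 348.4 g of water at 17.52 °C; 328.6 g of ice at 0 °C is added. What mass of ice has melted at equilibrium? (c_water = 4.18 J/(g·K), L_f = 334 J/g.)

Heat available from the water dropping to 0 °C: 348.4×4.18×17.52 = 25515 J.
Fully melting the ice requires m_ice L_f = 328.6×334 = 109752 J.
Since 25515 < 109752 J, not all the ice melts; equilibrium is at 0 °C.
m_melt = 25515 / L_f = 76.39 g.

m_melted ≈ 76.4 g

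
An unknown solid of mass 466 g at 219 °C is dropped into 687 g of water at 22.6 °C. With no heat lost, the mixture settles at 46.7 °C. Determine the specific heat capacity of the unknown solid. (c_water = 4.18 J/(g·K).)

m_s c (T_s − T_f) = m_water c_water (T_f − T_0):
466·c·(219 − 46.7) = 687·4.18·(46.7 − 22.6)
80292 c = 69207  ⇒  c ≈ 0.8619 J/(g·K)

c ≈ 0.862 J/(g·K)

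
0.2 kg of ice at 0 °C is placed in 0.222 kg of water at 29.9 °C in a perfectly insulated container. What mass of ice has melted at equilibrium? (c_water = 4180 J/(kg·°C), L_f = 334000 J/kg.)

Cooling the water to 0 °C releases 0.222×4180×29.9 = 27746 J.
Fully melting the ice requires m_ice L_f = 0.2×334000 = 66800 J.
27746 J < 66800 J, so only part of the ice melts and the system sits at 0 °C.
Mass melted = 27746/334000 ≈ 0.08307 kg.

m_melted ≈ 0.0831 kg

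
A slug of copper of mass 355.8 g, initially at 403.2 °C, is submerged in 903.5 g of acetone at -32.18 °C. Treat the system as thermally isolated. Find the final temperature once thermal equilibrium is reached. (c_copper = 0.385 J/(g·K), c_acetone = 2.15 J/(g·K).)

T_f ≈ -3.5 °C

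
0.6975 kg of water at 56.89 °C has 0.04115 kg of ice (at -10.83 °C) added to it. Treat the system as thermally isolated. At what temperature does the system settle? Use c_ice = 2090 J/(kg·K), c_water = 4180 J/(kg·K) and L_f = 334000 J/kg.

T_f ≈ 49.0 °C

Let T be the final temperature. ΣQ_i = 0:
ice -10.83→0 °C: 0.04115×2090×10.83 = 931.42; latent heat to melt: 0.04115×334000 = 13744; warm the meltwater: 172.01 T; water cools: 0.6975×4180×(T − 56.89) = 2915.6(T − 56.89)
3087.6 T = 165866 − 14676 = 151190
T ≈ 48.97 °C — above 0 °C, consistent with complete melting.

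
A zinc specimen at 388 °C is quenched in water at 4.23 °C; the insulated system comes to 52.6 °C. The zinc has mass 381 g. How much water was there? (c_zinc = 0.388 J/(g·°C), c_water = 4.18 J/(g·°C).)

Let T be the final temperature. ΣQ_i = 0:
381×0.388×(52.6 − 388) + m×4.18×(52.6 − 4.23) = 0
202.19 m = 49582
m = 49582/202.19 ≈ 245.2 g

m ≈ 245 g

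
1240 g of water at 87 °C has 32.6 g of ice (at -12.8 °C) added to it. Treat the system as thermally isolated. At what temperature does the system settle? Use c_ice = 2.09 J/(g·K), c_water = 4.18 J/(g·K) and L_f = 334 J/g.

T_f ≈ 82.6 °C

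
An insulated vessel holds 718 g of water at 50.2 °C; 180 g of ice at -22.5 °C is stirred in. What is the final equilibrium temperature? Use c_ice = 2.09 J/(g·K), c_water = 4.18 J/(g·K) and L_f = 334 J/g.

Sum of m c ΔT and latent-heat terms is zero:
ice -22.5→0 °C: 180×2.09×22.5 = 8464.5; latent heat to melt: 180×334 = 60120; warm the meltwater: 752.4 T; water: 3001.2(T − 50.2)
3753.6 T = 150662 − 68584 = 82078
T ≈ 21.87 °C (positive, so assuming full melt was valid).

T_f ≈ 21.9 °C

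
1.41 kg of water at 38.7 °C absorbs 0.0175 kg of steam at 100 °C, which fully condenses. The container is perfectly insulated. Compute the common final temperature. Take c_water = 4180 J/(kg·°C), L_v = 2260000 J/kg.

T_f ≈ 46.1 °C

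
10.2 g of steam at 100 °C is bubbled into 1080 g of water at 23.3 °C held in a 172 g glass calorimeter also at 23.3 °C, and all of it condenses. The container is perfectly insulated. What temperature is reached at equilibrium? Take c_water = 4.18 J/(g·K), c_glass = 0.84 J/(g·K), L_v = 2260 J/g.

Heat gained plus heat lost sum to zero:
condense steam: −10.2×2260 = −23052; condensed water 100 °C→T: 42.64(T − 100); original water: 4514.4(T − 23.3); cup: 144.48(T − 23.3)
4701.5 T = 23052 + 4263.6 + 108552 = 135868
T ≈ 28.90 °C (< 100 °C, so full condensation is consistent).

T_f ≈ 28.9 °C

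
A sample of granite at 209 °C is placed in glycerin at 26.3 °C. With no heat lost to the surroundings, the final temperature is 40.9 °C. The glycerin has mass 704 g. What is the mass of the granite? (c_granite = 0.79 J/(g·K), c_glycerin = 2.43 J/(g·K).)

Heat lost by the granite = heat gained by the glycerin:
m×0.79×(209 − 40.9) = 704×2.43×(40.9 − 26.3)
132.8 m = 24977  ⇒  m ≈ 188.1 g

m ≈ 188 g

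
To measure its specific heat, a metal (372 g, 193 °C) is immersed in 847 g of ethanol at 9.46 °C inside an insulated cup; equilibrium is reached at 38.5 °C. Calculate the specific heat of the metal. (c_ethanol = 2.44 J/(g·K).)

c ≈ 1.04 J/(g·K)

Energy conservation, ΣQ = 0:
372·c·(38.5 − 193) + 847·2.44·(38.5 − 9.46) = 0
-57474 c = -60016
c = -60016/-57474 ≈ 1.044 J/(g·K)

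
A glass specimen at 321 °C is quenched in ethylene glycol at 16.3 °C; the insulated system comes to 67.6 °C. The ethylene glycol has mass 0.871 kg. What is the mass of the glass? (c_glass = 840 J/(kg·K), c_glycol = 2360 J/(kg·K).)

m ≈ 0.495 kg

Heat lost by the glass = heat gained by the glycol:
m×840×(321 − 67.6) = 0.871×2360×(67.6 − 16.3)
212856 m = 105450  ⇒  m ≈ 0.4954 kg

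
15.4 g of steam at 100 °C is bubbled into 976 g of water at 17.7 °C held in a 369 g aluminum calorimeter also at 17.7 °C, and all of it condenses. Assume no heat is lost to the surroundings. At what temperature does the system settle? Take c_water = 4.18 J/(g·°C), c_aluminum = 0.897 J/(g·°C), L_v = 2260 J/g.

Let T be the final temperature. ΣQ_i = 0:
condense steam: −15.4×2260 = −34804
  condensate cools 100→T: 15.4×4.18×(T − 100) = 64.37(T − 100)
  original water: 4079.7(T − 17.7)
  cup: 330.99(T − 17.7)
4475 T = 34804 + 6437.2 + 78069 = 119310
T ≈ 26.66 °C, under the boiling point, so the assumption holds.

T_f ≈ 26.7 °C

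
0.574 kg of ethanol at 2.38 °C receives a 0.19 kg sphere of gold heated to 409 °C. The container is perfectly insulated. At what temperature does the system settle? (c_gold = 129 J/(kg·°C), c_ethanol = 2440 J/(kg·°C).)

Set heat shed by the hot body equal to heat absorbed by the cold body:
0.19·129·(409 − T) = 0.574·2440·(T − 2.38)
24.51(409 − T) = 1400.6(T − 2.38)
1425.1 T = 13358  ⇒  T ≈ 9.37 °C

T_f ≈ 9.4 °C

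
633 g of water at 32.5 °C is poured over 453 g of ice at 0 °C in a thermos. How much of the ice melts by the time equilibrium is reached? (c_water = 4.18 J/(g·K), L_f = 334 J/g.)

m_melted ≈ 257 g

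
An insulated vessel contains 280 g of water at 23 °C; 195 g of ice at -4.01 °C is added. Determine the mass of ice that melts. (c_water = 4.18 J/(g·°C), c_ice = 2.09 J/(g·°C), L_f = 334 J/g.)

m_melted ≈ 75.7 g

Water can give up m c ΔT = 280·4.18·23 = 26919 J before reaching 0 °C.
Of that, 195·2.09·4.01 = 1634.3 J goes to bring the ice to 0 °C, leaving 25285 J.
Melting all 195 g of ice would need 195·334 = 65130 J.
25285 J < 65130 J, so only part of the ice melts and the system sits at 0 °C.
m_melt = 25285 / L_f = 75.7 g.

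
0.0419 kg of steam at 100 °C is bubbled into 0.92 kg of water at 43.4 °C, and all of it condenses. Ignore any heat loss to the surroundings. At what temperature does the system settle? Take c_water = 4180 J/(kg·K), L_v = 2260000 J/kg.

T_f ≈ 69.4 °C

Let T be the final temperature. ΣQ_i = 0:
steam→water at 100 °C releases m L_v = 0.0419×2260000 = 94694
  condensed water 100 °C→T: 175.14(T − 100)
  original water: 3845.6(T − 43.4)
4020.7 T = 94694 + 17514 + 166899 = 279107
T ≈ 69.42 °C, under the boiling point, so the assumption holds.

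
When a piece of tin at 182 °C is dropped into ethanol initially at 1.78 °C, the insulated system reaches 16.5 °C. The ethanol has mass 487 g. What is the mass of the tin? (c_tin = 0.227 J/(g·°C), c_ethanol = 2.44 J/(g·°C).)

m ≈ 466 g

Heat lost by the tin = heat gained by the ethanol:
m×0.227×(182 − 16.5) = 487×2.44×(16.5 − 1.78)
37.57 m = 17491  ⇒  m ≈ 465.6 g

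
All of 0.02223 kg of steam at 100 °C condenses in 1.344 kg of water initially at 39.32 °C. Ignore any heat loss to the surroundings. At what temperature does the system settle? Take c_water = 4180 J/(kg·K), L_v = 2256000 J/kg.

T_f ≈ 49.1 °C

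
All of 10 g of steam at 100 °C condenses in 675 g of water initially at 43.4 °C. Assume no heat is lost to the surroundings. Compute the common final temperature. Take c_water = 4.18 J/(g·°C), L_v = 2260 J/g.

Energy balance with sensible and latent terms:
latent heat released on condensation: 10·2260 = 22600; condensate cools 100→T: 10·4.18·(T − 100) = 41.8(T − 100); water warms: 675·4.18·(T − 43.4) = 2821.5(T − 43.4)
2863.3 T = 22600 + 4180 + 122453 = 149233
T ≈ 52.12 °C, under the boiling point, so the assumption holds.

T_f ≈ 52.1 °C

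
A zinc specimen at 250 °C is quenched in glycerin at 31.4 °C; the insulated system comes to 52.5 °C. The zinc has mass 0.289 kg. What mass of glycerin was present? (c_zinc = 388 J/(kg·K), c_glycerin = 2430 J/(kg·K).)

m ≈ 0.432 kg

Net heat exchanged in the isolated system is zero:
0.289·388·(52.5 − 250) + m·2430·(52.5 − 31.4) = 0
51273 m = 22146
m = 22146/51273 ≈ 0.4319 kg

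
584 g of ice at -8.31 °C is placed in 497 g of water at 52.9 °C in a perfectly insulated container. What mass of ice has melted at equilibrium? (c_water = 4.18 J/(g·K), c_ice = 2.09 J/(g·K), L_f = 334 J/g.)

m_melted ≈ 299 g

Heat available from the water dropping to 0 °C: 497×4.18×52.9 = 109898 J.
Warming the ice to 0 °C takes 584×2.09×8.31 = 10143 J, leaving 99755 J for melting.
To melt every bit of ice: 584×334 = 195056 J.
99755 J < 195056 J, so only part of the ice melts and the system sits at 0 °C.
Mass melted = 99755/334 ≈ 298.7 g.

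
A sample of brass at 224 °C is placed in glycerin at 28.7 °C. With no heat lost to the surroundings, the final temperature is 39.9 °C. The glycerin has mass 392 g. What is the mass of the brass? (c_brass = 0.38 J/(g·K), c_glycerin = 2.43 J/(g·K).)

m ≈ 153 g

Energy conservation, ΣQ = 0:
m·0.38·(39.9 − 224) + 392·2.43·(39.9 − 28.7) = 0
-69.96 m = -10669
m = -10669/-69.96 ≈ 152.5 g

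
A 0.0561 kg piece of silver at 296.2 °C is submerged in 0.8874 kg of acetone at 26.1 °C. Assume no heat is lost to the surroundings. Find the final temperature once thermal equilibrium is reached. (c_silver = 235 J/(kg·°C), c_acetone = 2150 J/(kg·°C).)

T_f ≈ 28.0 °C

Set heat shed by the hot body equal to heat absorbed by the cold body:
0.0561·235·(296.2 − T) = 0.8874·2150·(T − 26.1)
13.18(296.2 − T) = 1907.9(T − 26.1)
1921.1 T = 53701  ⇒  T ≈ 27.95 °C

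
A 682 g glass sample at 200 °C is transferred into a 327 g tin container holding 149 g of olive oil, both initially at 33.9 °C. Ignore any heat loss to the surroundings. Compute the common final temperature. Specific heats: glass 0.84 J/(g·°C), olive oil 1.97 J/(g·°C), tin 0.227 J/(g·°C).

T_f ≈ 135.1 °C

Conservation of energy gives ΣQ = 0:
682×0.84×(T − 200) + 149×1.97×(T − 33.9) + 327×0.227×(T − 33.9) = 0
940.64 T = 127043
T ≈ 135.06 °C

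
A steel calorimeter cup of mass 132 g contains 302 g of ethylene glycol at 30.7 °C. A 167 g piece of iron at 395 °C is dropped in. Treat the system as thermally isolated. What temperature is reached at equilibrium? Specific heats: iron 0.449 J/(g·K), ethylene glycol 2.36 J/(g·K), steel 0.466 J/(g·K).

T_f = Σ m_i c_i T_i / Σ m_i c_i:
T_f = (74.98×395 + 712.72×30.7 + 61.51×30.7) / (74.98 + 712.72 + 61.51)
    = 53387 / 849.21 ≈ 62.87 °C

T_f ≈ 62.9 °C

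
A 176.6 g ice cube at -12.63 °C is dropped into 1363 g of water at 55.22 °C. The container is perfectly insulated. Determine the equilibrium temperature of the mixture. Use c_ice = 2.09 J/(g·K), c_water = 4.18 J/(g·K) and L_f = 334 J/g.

T_f ≈ 39.0 °C

Setting the total heat transfer to zero:
warm ice to 0 °C: 176.6·2.09·(0 − (-12.63)) = 4661.7; melt ice: 176.6·334 = 58984; warm the meltwater: 738.19 T; water cools: 1363·4.18·(T − 55.22) = 5697.3(T − 55.22)
6435.5 T = 314607 − 63646 = 250961
T ≈ 39.00 °C (positive, so assuming full melt was valid).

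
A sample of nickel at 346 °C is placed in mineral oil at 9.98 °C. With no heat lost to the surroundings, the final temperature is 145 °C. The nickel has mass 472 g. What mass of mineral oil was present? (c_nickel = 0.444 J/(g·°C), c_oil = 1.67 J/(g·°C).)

m ≈ 187 g

|Q_nickel| = |Q_oil|:
472·0.444·(346 − 145) = m·1.67·(145 − 9.98)
225.48 m = 42123  ⇒  m ≈ 186.8 g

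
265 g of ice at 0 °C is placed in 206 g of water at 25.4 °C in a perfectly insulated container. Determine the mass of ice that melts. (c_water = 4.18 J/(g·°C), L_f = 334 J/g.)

m_melted ≈ 65.5 g

Heat available from the water dropping to 0 °C: 206·4.18·25.4 = 21871 J.
Melting all 265 g of ice would need 265·334 = 88510 J.
Since 21871 < 88510 J, not all the ice melts; equilibrium is at 0 °C.
Mass melted = 21871/334 ≈ 65.48 g.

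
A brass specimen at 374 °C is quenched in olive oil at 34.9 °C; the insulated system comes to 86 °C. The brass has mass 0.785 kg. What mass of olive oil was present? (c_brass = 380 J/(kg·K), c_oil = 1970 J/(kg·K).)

m ≈ 0.853 kg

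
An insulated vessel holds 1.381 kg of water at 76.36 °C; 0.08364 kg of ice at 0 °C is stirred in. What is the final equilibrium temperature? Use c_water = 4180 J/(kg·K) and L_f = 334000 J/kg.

T_f ≈ 67.4 °C

Sum of m c ΔT and latent-heat terms is zero:
latent heat to melt: 0.08364·334000 = 27936; meltwater 0→T: 0.08364·4180·T = 349.62 T; water cools: 1.381·4180·(T − 76.36) = 5772.6(T − 76.36)
6122.2 T = 440794 − 27936 = 412858
T ≈ 67.44 °C — above 0 °C, consistent with complete melting.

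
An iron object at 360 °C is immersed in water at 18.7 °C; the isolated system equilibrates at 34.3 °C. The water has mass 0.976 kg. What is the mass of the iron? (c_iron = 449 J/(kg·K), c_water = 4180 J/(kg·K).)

m ≈ 0.435 kg

|Q_iron| = |Q_water|:
m×449×(360 − 34.3) = 0.976×4180×(34.3 − 18.7)
146239 m = 63643  ⇒  m ≈ 0.4352 kg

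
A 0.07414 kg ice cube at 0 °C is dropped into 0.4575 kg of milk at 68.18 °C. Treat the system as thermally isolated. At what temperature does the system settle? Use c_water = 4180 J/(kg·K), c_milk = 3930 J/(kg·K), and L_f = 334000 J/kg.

T_f ≈ 46.4 °C

Setting the total heat transfer to zero:
latent heat to melt: 0.07414·334000 = 24763; meltwater 0→T: 0.07414·4180·T = 309.91 T; milk cools: 0.4575·3930·(T − 68.18) = 1798(T − 68.18)
2107.9 T = 122586 − 24763 = 97823
T ≈ 46.41 °C — above 0 °C, consistent with complete melting.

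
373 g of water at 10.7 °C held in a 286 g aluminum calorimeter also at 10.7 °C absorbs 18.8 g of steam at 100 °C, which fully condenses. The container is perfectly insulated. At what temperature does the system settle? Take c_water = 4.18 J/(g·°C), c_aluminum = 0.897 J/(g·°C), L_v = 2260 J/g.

T_f ≈ 36.8 °C

Net heat exchanged in the isolated system is zero:
latent heat released on condensation: 18.8·2260 = 42488
  condensate cools 100→T: 18.8·4.18·(T − 100) = 78.58(T − 100)
  water warms: 373·4.18·(T − 10.7) = 1559.1(T − 10.7)
  cup: 256.54(T − 10.7)
1894.3 T = 42488 + 7858.4 + 19428 = 69774
T ≈ 36.83 °C, under the boiling point, so the assumption holds.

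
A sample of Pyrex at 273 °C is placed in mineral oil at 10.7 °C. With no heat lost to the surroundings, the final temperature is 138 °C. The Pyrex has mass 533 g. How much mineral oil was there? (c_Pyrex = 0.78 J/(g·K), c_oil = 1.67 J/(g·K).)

|Q_Pyrex| = |Q_oil|:
533·0.78·(273 − 138) = m·1.67·(138 − 10.7)
212.59 m = 56125  ⇒  m ≈ 264 g

m ≈ 264 g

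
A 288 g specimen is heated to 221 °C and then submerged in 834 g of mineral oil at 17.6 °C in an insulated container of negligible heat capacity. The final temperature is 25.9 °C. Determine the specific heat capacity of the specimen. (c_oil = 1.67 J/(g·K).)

c ≈ 0.206 J/(g·K)

m_s c (T_s − T_f) = m_oil c_oil (T_f − T_0):
288·c·(221 − 25.9) = 834·1.67·(25.9 − 17.6)
56189 c = 11560  ⇒  c ≈ 0.2057 J/(g·K)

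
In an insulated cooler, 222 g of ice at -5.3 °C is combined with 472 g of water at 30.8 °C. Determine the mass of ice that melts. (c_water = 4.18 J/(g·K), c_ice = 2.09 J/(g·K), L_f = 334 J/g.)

m_melted ≈ 175 g

Cooling the water to 0 °C releases 472×4.18×30.8 = 60767 J.
Warming the ice to 0 °C takes 222×2.09×5.3 = 2459.1 J, leaving 58308 J for melting.
Fully melting the ice requires m_ice L_f = 222×334 = 74148 J.
Since 58308 < 74148 J, not all the ice melts; equilibrium is at 0 °C.
Mass melted = 58308/334 ≈ 174.6 g.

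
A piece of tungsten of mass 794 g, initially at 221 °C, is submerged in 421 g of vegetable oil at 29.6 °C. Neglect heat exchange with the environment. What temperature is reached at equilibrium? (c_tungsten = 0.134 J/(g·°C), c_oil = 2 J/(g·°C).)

|Q_tungsten| = |Q_oil|:
794·0.134·(221 − T) = 421·2·(T − 29.6)
106.4(221 − T) = 842(T − 29.6)
948.4 T = 48437  ⇒  T ≈ 51.07 °C

T_f ≈ 51.1 °C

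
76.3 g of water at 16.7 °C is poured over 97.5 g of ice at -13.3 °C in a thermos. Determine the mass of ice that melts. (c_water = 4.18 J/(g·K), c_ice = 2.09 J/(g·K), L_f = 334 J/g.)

m_melted ≈ 7.83 g

Water can give up m c ΔT = 76.3×4.18×16.7 = 5326.2 J before reaching 0 °C.
Warming the ice to 0 °C takes 97.5×2.09×13.3 = 2710.2 J, leaving 2616 J for melting.
To melt every bit of ice: 97.5×334 = 32565 J.
Since 2616 < 32565 J, not all the ice melts; equilibrium is at 0 °C.
m_melt = 2616 / L_f = 7.832 g.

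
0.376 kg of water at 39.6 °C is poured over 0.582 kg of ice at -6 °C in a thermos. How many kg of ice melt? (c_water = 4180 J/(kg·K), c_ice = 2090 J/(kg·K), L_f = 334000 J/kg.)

m_melted ≈ 0.164 kg

Heat available from the water dropping to 0 °C: 0.376·4180·39.6 = 62239 J.
Of that, 0.582·2090·6 = 7298.3 J goes to bring the ice to 0 °C, leaving 54940 J.
Melting all 0.582 kg of ice would need 0.582·334000 = 194388 J.
54940 J < 194388 J, so only part of the ice melts and the system sits at 0 °C.
m_melted·334000 = 54940  ⇒  m_melted ≈ 0.1645 kg.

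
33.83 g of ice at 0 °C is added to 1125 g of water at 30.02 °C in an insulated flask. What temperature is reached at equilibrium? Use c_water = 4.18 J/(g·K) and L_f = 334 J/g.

Heat gained plus heat lost sum to zero:
latent heat to melt: 33.83·334 = 11299; warm the meltwater: 141.41 T; water: 4702.5(T − 30.02)
4843.9 T = 141169 − 11299 = 129870
T ≈ 26.81 °C (positive, so assuming full melt was valid).

T_f ≈ 26.8 °C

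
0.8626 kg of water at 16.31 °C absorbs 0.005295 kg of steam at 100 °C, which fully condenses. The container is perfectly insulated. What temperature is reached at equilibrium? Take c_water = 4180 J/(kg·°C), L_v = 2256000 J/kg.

T_f ≈ 20.1 °C

Energy conservation, ΣQ = 0:
condense steam: −0.005295×2256000 = −11946
  condensate cools 100→T: 0.005295×4180×(T − 100) = 22.13(T − 100)
  water warms: 0.8626×4180×(T − 16.31) = 3605.7(T − 16.31)
3627.8 T = 11946 + 2213.3 + 58808 = 72967
T ≈ 20.11 °C (< 100 °C, so full condensation is consistent).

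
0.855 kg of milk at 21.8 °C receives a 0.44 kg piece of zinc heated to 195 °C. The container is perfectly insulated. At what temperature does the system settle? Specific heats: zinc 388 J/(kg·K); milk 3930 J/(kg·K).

T_f ≈ 30.2 °C

Conservation of energy gives ΣQ = 0:
0.44·388·(T − 195) + 0.855·3930·(T − 21.8) = 0
3530.9 T = 106542
T = 106542 / 3530.9 = 30.2 °C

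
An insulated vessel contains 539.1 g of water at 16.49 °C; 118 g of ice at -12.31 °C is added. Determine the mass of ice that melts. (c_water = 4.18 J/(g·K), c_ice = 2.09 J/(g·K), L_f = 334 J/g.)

m_melted ≈ 102 g

Heat available from the water dropping to 0 °C: 539.1×4.18×16.49 = 37159 J.
Warming the ice to 0 °C takes 118×2.09×12.31 = 3035.9 J, leaving 34123 J for melting.
Fully melting the ice requires m_ice L_f = 118×334 = 39412 J.
That's not enough to melt it all — equilibrium is at 0 °C with ice remaining.
m_melted×334 = 34123  ⇒  m_melted ≈ 102.2 g.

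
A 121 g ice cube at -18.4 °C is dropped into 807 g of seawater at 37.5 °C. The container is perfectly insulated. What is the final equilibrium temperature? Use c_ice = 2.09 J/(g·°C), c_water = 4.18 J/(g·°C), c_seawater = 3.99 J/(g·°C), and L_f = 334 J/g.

Energy conservation, ΣQ = 0:
warm ice to 0 °C: 121×2.09×(0 − (-18.4)) = 4653.2
  melt ice: 121×334 = 40414
  warm the meltwater: 505.78 T
  seawater: 3219.9(T − 37.5)
3725.7 T = 120747 − 45067 = 75680
T ≈ 20.31 °C. Since T > 0 °C, the all-ice-melts assumption holds.

T_f ≈ 20.3 °C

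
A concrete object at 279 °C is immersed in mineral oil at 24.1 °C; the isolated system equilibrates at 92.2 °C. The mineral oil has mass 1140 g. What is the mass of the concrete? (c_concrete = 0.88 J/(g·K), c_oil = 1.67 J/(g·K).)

m ≈ 789 g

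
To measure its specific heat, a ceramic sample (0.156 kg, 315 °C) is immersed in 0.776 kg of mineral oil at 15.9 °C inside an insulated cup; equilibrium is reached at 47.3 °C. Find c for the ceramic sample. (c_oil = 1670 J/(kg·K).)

c ≈ 974 J/(kg·K)

Let T be the final temperature. ΣQ_i = 0:
0.156·c·(47.3 − 315) + 0.776·1670·(47.3 − 15.9) = 0
-41.76 c = -40692
c = -40692/-41.76 ≈ 974.4 J/(kg·K)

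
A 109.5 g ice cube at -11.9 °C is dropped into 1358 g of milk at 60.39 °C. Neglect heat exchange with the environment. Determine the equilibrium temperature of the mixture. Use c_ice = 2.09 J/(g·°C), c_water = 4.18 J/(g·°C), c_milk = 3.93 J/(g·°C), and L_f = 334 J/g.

T_f ≈ 48.8 °C

Conservation of energy gives ΣQ = 0:
ice -11.9→0 °C: 109.5·2.09·11.9 = 2723.4; latent heat to melt: 109.5·334 = 36573; warm the meltwater: 457.71 T; milk: 5336.9(T − 60.39)
5794.7 T = 322298 − 39296 = 283001
T ≈ 48.84 °C — above 0 °C, consistent with complete melting.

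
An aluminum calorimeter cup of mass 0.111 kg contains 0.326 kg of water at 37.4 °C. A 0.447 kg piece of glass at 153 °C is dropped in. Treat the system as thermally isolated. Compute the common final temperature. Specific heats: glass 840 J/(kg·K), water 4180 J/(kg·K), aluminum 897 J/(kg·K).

T_f ≈ 61.0 °C

Heat gained plus heat lost sum to zero:
0.447*840*(T − 153) + 0.326*4180*(T − 37.4) + 0.111*897*(T − 37.4) = 0
375.48(T − 153) + 1362.7(T − 37.4) + 99.57(T − 37.4) = 0
1837.7 T = 112136
T ≈ 61.02 °C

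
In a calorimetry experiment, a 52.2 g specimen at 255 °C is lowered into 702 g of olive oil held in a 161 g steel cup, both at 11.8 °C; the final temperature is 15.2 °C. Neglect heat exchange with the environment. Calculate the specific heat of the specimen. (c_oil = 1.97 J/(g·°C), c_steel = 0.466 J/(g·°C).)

c ≈ 0.396 J/(g·°C)

Conservation of energy gives ΣQ = 0:
52.2·c·(15.2 − 255) + 702·1.97·(15.2 − 11.8) + 161·0.466·(15.2 − 11.8) = 0
-12518 c = -4957.1
c = -4957.1/-12518 ≈ 0.396 J/(g·°C)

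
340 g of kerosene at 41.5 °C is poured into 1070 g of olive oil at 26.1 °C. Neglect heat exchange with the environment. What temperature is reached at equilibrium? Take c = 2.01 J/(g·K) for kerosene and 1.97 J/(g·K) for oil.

T_f ≈ 29.9 °C

Net heat exchanged in the isolated system is zero:
340×2.01×(T − 41.5) + 1070×1.97×(T − 26.1) = 0
683.4(T − 41.5) + 2107.9(T − 26.1) = 0
(683.4 + 2107.9) T = 683.4×41.5 + 2107.9×26.1
T ≈ 29.87 °C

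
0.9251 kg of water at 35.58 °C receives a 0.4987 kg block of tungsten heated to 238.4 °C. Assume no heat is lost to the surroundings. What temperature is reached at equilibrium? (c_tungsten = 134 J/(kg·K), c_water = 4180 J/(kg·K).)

T_f ≈ 39.0 °C

Heat lost by the tungsten equals heat gained by the water:
0.4987·134·(238.4 − T) = 0.9251·4180·(T − 35.58)
66.83(238.4 − T) = 3866.9(T − 35.58)
3933.7 T = 153516  ⇒  T ≈ 39.03 °C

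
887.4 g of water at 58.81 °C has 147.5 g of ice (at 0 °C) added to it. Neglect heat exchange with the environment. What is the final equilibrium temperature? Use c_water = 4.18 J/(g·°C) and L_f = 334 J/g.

Setting the total heat transfer to zero:
melt ice: 147.5·334 = 49265
  meltwater 0→T: 147.5·4.18·T = 616.55 T
  water cools: 887.4·4.18·(T − 58.81) = 3709.3(T − 58.81)
4325.9 T = 218146 − 49265 = 168881
T ≈ 39.04 °C — above 0 °C, consistent with complete melting.

T_f ≈ 39.0 °C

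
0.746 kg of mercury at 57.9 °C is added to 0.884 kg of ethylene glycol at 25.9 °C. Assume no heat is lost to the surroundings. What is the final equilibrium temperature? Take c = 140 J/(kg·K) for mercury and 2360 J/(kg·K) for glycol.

Net heat exchanged in the isolated system is zero:
0.746×140×(T − 57.9) + 0.884×2360×(T − 25.9) = 0
2190.7 T = 60081
T = 60081 / 2190.7 = 27.4 °C

T_f ≈ 27.4 °C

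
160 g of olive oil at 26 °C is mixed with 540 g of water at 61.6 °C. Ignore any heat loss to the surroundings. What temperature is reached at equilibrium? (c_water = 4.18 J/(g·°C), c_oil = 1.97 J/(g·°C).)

Taking heat into each body as positive, Σ m c ΔT = 0:
540*4.18*(T − 61.6) + 160*1.97*(T − 26) = 0
(2257.2 + 315.2) T = 2257.2*61.6 + 315.2*26
T = 147239 / 2572.4 = 57.2 °C

T_f ≈ 57.2 °C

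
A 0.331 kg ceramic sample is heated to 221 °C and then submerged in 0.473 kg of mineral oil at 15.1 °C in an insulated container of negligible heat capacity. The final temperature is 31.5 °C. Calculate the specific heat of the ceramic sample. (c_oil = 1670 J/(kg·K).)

c ≈ 207 J/(kg·K)

Conservation of energy gives ΣQ = 0:
0.331×c×(31.5 − 221) + 0.473×1670×(31.5 − 15.1) = 0
-62.72 c = -12955
c = -12955/-62.72 ≈ 206.5 J/(kg·K)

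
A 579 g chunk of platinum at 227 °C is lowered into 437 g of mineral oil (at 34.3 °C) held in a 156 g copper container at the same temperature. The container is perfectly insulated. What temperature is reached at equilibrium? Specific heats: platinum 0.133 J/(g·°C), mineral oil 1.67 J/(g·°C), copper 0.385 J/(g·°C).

Let T be the final temperature. ΣQ_i = 0:
579·0.133·(T − 227) + 437·1.67·(T − 34.3) + 156·0.385·(T − 34.3) = 0
866.86 T = 44572
T = 44572 / 866.86 = 51.4 °C

T_f ≈ 51.4 °C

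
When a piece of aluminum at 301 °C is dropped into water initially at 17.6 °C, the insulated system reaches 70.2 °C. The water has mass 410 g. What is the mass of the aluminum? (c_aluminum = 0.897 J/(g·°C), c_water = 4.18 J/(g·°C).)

Net heat exchanged in the isolated system is zero:
m×0.897×(70.2 − 301) + 410×4.18×(70.2 − 17.6) = 0
-207.03 m = -90146
m = -90146/-207.03 ≈ 435.4 g

m ≈ 435 g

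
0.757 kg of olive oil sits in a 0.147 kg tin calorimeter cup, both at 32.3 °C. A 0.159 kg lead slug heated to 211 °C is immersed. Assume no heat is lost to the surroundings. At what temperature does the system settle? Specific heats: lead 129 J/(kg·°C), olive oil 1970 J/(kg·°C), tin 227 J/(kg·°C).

Let T be the final temperature. ΣQ_i = 0:
0.159*129*(T − 211) + 0.757*1970*(T − 32.3) + 0.147*227*(T − 32.3) = 0
20.51(T − 211) + 1491.3(T − 32.3) + 33.37(T − 32.3) = 0
(20.51 + 1491.3 + 33.37) T = 20.51*211 + 1491.3*32.3 + 33.37*32.3
T ≈ 34.67 °C

T_f ≈ 34.7 °C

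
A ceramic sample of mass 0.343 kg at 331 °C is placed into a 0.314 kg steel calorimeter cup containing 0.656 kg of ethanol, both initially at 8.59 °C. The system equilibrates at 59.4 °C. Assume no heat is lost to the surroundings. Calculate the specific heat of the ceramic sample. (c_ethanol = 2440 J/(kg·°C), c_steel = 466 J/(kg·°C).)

c ≈ 953 J/(kg·°C)

Let T be the final temperature. ΣQ_i = 0:
0.343·c·(59.4 − 331) + 0.656·2440·(59.4 − 8.59) + 0.314·466·(59.4 − 8.59) = 0
-93.16 c = -88763
c = -88763/-93.16 ≈ 952.8 J/(kg·°C)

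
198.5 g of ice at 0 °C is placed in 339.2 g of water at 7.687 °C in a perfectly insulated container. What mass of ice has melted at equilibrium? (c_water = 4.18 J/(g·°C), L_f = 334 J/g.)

m_melted ≈ 32.6 g

Water can give up m c ΔT = 339.2×4.18×7.687 = 10899 J before reaching 0 °C.
Fully melting the ice requires m_ice L_f = 198.5×334 = 66299 J.
10899 J < 66299 J, so only part of the ice melts and the system sits at 0 °C.
m_melted×334 = 10899  ⇒  m_melted ≈ 32.63 g.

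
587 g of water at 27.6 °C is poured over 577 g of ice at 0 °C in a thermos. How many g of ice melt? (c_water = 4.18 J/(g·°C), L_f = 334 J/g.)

Water can give up m c ΔT = 587·4.18·27.6 = 67721 J before reaching 0 °C.
Melting all 577 g of ice would need 577·334 = 192718 J.
That's not enough to melt it all — equilibrium is at 0 °C with ice remaining.
m_melted·334 = 67721  ⇒  m_melted ≈ 202.8 g.

m_melted ≈ 203 g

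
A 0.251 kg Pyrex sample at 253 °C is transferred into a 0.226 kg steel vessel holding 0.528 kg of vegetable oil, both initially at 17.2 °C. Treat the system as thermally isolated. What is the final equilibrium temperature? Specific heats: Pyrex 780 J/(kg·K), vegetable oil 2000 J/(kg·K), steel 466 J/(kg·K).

T_f ≈ 51.2 °C

Net heat exchanged in the isolated system is zero:
0.251·780·(T − 253) + 0.528·2000·(T − 17.2) + 0.226·466·(T − 17.2) = 0
1357.1 T = 69507
T = 69507 / 1357.1 = 51.2 °C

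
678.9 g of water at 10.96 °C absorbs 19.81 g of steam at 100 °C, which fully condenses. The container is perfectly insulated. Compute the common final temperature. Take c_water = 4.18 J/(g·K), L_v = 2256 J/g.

T_f ≈ 28.8 °C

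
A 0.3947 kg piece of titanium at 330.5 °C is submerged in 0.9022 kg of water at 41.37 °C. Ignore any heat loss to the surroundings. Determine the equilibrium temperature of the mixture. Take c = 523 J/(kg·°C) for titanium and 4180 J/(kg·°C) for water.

T_f ≈ 56.4 °C

With ΣQ=0 the equilibrium temperature is the m·c-weighted mean:
T_f = (206.43·330.5 + 3771.2·41.37) / (206.43 + 3771.2)
    = 224239 / 3977.6 ≈ 56.38 °C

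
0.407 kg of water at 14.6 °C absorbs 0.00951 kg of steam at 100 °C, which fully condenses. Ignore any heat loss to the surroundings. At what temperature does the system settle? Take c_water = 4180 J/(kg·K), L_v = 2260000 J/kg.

T_f ≈ 28.9 °C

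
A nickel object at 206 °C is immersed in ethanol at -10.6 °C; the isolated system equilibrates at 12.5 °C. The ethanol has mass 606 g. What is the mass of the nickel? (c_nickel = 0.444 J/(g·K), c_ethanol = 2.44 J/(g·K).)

m ≈ 398 g

Heat lost by the nickel = heat gained by the ethanol:
m·0.444·(206 − 12.5) = 606·2.44·(12.5 − (-10.6))
85.91 m = 34157  ⇒  m ≈ 397.6 g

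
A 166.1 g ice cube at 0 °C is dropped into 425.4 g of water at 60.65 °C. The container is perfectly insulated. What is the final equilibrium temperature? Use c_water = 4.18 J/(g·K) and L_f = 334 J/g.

T_f ≈ 21.2 °C

Setting the total heat transfer to zero:
fusion: m_ice L_f = 166.1×334 = 55477; warm the meltwater: 694.3 T; water: 1778.2(T − 60.65)
2472.5 T = 107846 − 55477 = 52369
T ≈ 21.18 °C (positive, so assuming full melt was valid).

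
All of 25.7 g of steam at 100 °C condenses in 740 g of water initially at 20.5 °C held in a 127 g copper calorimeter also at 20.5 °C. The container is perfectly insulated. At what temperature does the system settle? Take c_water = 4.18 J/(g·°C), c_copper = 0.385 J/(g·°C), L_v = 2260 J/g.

T_f ≈ 41.0 °C

Sum of m c ΔT and latent-heat terms is zero:
condense steam: −25.7·2260 = −58082
  condensed water 100 °C→T: 107.43(T − 100)
  original water: 3093.2(T − 20.5)
  copper cup: 127·0.385·(T − 20.5) = 48.9(T − 20.5)
3249.5 T = 58082 + 10743 + 64413 = 133238
T ≈ 41.00 °C, under the boiling point, so the assumption holds.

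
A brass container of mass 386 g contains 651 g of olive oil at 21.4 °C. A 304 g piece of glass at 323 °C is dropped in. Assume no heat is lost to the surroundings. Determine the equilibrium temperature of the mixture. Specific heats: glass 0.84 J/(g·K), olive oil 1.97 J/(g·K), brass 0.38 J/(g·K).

Conservation of energy gives ΣQ = 0:
304×0.84×(T − 323) + 651×1.97×(T − 21.4) + 386×0.38×(T − 21.4) = 0
255.36(T − 323) + 1282.5(T − 21.4) + 146.68(T − 21.4) = 0
(255.36 + 1282.5 + 146.68) T = 255.36×323 + 1282.5×21.4 + 146.68×21.4
T ≈ 67.12 °C

T_f ≈ 67.1 °C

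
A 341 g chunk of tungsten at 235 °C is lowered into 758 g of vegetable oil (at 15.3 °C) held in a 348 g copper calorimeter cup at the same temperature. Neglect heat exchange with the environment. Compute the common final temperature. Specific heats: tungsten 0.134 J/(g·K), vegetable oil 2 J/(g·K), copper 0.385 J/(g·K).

T_f ≈ 21.2 °C

With ΣQ=0 the equilibrium temperature is the m·c-weighted mean:
T_f = (45.69×235 + 1516×15.3 + 133.98×15.3) / (45.69 + 1516 + 133.98)
    = 35983 / 1695.7 ≈ 21.22 °C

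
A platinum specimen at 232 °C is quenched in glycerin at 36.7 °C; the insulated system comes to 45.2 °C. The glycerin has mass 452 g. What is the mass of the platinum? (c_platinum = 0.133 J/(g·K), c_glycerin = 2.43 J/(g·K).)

m ≈ 376 g

|Q_platinum| = |Q_glycerin|:
m×0.133×(232 − 45.2) = 452×2.43×(45.2 − 36.7)
24.84 m = 9336.1  ⇒  m ≈ 375.8 g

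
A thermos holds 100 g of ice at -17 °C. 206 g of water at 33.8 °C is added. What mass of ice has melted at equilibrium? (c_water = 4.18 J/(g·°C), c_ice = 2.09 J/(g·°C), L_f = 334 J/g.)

m_melted ≈ 76.5 g

Heat available from the water dropping to 0 °C: 206·4.18·33.8 = 29105 J.
Warming the ice to 0 °C takes 100·2.09·17 = 3553 J, leaving 25552 J for melting.
To melt every bit of ice: 100·334 = 33400 J.
25552 J < 33400 J, so only part of the ice melts and the system sits at 0 °C.
Mass melted = 25552/334 ≈ 76.5 g.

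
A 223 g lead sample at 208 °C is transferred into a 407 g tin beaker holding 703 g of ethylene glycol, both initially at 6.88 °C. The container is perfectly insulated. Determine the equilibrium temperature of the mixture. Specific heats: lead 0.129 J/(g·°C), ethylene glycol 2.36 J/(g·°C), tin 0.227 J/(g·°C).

Setting the total heat transfer to zero:
223×0.129×(T − 208) + 703×2.36×(T − 6.88) + 407×0.227×(T − 6.88) = 0
28.77(T − 208) + 1659.1(T − 6.88) + 92.39(T − 6.88) = 0
1780.2 T = 18034
T ≈ 10.13 °C

T_f ≈ 10.1 °C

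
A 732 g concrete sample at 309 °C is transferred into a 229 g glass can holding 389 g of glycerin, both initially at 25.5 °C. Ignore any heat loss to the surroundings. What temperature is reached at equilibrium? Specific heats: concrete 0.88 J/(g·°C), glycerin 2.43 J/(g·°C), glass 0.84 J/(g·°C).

Energy conservation, ΣQ = 0:
732*0.88*(T − 309) + 389*2.43*(T − 25.5) + 229*0.84*(T − 25.5) = 0
644.16(T − 309) + 945.27(T − 25.5) + 192.36(T − 25.5) = 0
(644.16 + 945.27 + 192.36) T = 644.16*309 + 945.27*25.5 + 192.36*25.5
T = 228055 / 1781.8 = 128 °C

T_f ≈ 128.0 °C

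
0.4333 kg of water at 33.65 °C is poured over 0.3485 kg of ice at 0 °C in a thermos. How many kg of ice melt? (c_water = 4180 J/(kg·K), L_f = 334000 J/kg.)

m_melted ≈ 0.182 kg

Water can give up m c ΔT = 0.4333×4180×33.65 = 60947 J before reaching 0 °C.
To melt every bit of ice: 0.3485×334000 = 116399 J.
60947 J < 116399 J, so only part of the ice melts and the system sits at 0 °C.
m_melt = 60947 / L_f = 0.1825 kg.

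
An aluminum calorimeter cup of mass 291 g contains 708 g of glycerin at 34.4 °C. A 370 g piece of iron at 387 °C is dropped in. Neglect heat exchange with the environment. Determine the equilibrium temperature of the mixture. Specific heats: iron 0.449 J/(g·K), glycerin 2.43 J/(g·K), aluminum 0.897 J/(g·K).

T_f ≈ 61.7 °C

Energy conservation, ΣQ = 0:
370*0.449*(T − 387) + 708*2.43*(T − 34.4) + 291*0.897*(T − 34.4) = 0
(166.13 + 1720.4 + 261.03) T = 166.13*387 + 1720.4*34.4 + 261.03*34.4
T = 132455 / 2147.6 = 61.7 °C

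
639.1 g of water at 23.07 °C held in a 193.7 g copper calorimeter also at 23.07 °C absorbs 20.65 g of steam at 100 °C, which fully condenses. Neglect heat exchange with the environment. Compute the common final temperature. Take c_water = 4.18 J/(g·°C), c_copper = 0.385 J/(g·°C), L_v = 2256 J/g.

T_f ≈ 41.9 °C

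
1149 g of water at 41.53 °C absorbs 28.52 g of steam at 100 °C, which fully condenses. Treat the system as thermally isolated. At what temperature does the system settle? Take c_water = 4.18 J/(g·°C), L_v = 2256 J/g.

T_f ≈ 56.0 °C

Setting the total heat transfer to zero:
condense steam: −28.52×2256 = −64341; condensate cools 100→T: 28.52×4.18×(T − 100) = 119.21(T − 100); water warms: 1149×4.18×(T − 41.53) = 4802.8(T − 41.53)
4922 T = 64341 + 11921 + 199461 = 275724
T ≈ 56.02 °C, under the boiling point, so the assumption holds.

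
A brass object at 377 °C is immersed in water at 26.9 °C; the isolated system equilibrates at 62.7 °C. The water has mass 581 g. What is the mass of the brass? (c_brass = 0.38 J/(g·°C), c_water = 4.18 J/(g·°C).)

m ≈ 728 g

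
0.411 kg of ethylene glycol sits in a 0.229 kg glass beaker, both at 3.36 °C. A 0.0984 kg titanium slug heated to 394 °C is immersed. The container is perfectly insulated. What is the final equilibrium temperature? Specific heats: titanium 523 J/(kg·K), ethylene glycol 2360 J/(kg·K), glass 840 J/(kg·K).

T_f = Σ m_i c_i T_i / Σ m_i c_i:
T_f = (51.46×394 + 969.96×3.36 + 192.36×3.36) / (51.46 + 969.96 + 192.36)
    = 24182 / 1213.8 ≈ 19.92 °C

T_f ≈ 19.9 °C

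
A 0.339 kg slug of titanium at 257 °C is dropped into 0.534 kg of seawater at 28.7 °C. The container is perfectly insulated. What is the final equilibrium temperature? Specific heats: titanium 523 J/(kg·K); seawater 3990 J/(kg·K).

Let T be the final temperature. ΣQ_i = 0:
0.339×523×(T − 257) + 0.534×3990×(T − 28.7) = 0
(177.3 + 2130.7) T = 177.3×257 + 2130.7×28.7
T = 106715/2308 ≈ 46.24 °C

T_f ≈ 46.2 °C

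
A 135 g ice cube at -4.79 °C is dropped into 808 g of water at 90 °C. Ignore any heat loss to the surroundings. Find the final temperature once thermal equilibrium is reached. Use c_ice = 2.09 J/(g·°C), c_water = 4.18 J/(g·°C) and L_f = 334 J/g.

T_f ≈ 65.3 °C

Energy balance with sensible and latent terms:
ice -4.79→0 °C: 135×2.09×4.79 = 1351.5
  latent heat to melt: 135×334 = 45090
  warm the meltwater: 564.3 T
  water: 3377.4(T − 90)
3941.7 T = 303970 − 46441 = 257528
T ≈ 65.33 °C — above 0 °C, consistent with complete melting.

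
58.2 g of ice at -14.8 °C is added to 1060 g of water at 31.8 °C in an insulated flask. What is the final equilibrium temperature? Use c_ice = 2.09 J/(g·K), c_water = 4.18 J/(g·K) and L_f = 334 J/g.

T_f ≈ 25.6 °C

Energy conservation, ΣQ = 0:
ice -14.8→0 °C: 58.2×2.09×14.8 = 1800.2; fusion: m_ice L_f = 58.2×334 = 19439; meltwater 0→T: 58.2×4.18×T = 243.28 T; water cools: 1060×4.18×(T − 31.8) = 4430.8(T − 31.8)
4674.1 T = 140899 − 21239 = 119660
T ≈ 25.60 °C (positive, so assuming full melt was valid).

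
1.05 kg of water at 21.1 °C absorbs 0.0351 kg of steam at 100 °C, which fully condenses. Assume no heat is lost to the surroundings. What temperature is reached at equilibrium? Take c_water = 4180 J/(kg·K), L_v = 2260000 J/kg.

Net heat exchanged in the isolated system is zero:
latent heat released on condensation: 0.0351·2260000 = 79326
  condensate cools 100→T: 0.0351·4180·(T − 100) = 146.72(T − 100)
  water warms: 1.05·4180·(T − 21.1) = 4389(T − 21.1)
4535.7 T = 79326 + 14672 + 92608 = 186606
T ≈ 41.14 °C (< 100 °C, so full condensation is consistent).

T_f ≈ 41.1 °C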